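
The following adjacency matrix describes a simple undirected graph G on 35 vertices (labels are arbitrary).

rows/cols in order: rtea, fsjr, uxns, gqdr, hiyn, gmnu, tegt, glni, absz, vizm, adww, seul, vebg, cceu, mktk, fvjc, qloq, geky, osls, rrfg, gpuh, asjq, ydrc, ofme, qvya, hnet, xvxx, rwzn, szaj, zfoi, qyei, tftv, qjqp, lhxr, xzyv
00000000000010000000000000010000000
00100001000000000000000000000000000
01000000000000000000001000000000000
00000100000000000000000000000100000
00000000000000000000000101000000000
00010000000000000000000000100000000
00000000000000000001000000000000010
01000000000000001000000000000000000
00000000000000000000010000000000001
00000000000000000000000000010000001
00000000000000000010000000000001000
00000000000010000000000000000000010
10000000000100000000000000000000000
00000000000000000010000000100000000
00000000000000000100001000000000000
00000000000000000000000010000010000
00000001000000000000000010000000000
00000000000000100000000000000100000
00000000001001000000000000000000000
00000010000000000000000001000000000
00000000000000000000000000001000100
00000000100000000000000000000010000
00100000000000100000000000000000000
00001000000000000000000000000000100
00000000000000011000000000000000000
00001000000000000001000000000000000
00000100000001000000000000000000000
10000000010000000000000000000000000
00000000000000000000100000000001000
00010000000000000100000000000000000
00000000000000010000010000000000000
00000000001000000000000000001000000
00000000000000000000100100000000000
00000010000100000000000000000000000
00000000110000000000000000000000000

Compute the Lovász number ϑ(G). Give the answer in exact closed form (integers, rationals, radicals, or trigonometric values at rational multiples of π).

35*cos(pi/35)/(cos(pi/35) + 1)

N(rrfg) = {tegt, hnet}, |N(rrfg)| = 2.
N(geky) = {mktk, zfoi}, |N(geky)| = 2.
Vertex fsjr has 2 neighbors: uxns, glni.
N(vebg) = {rtea, seul}, |N(vebg)| = 2.
G on 35 vertices is 2-regular; the odd cycle C_{35}.
Distinct eigenvalues (to 4 d.p.): [2.0, 1.9679, 1.8725, 1.7169, 1.5061, 1.247, 0.9477, 0.618, 0.2685, -0.0897, -0.445, -0.7861, -1.1018, -1.3821, -1.618, -1.8019, -1.9279, -1.9919].
Lovász: ϑ = −35(-2*cos(pi/35))/(2+-(-1)*2*cos(pi/35)) = 35*cos(pi/35)/(cos(pi/35) + 1).
ϑ(G) ≈ 17.4647.
17 ≤ 35*cos(pi/35)/(cos(pi/35) + 1) ≤ 18: both strict.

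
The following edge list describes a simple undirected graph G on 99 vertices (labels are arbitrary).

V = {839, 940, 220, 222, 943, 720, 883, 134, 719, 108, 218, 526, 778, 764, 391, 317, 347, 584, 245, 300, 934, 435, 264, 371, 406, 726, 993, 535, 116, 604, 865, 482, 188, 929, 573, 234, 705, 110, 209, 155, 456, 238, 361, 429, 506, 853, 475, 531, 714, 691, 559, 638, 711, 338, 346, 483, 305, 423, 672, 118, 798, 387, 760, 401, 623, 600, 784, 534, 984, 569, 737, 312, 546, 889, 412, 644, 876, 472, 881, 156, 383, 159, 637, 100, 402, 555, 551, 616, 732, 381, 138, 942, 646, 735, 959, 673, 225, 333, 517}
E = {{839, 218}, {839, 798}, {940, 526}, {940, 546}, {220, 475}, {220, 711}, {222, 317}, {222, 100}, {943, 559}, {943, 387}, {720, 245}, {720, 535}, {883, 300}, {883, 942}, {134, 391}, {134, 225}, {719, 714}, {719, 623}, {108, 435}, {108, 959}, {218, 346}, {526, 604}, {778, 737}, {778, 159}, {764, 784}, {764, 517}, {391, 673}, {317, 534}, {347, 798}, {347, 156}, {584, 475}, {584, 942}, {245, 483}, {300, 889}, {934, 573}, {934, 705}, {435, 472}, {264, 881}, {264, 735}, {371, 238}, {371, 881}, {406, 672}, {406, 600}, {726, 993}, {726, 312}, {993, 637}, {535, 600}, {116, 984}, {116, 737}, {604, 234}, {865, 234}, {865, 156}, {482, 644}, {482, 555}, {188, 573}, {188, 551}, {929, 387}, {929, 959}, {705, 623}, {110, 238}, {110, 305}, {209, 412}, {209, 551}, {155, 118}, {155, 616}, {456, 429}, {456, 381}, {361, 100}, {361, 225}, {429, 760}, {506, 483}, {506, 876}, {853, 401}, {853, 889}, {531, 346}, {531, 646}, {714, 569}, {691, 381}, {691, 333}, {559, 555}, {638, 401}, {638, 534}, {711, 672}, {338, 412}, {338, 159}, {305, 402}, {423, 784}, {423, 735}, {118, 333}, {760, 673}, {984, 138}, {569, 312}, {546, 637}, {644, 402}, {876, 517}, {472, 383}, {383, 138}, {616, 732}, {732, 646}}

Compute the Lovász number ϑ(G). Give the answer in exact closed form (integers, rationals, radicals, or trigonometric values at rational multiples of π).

99*cos(pi/99)/(cos(pi/99) + 1)

deg(134) = 2; N(134) = {391, 225}.
Vertex 401 has 2 neighbors: 853, 638.
deg(225) = 2; N(225) = {134, 361}.
deg(623) = 2; N(623) = {719, 705}.
2-regular, N=99; a single 99-cycle (edge-transitive).
A has 50 distinct eigenvalues ≈ [2.0, 1.99597, 1.98391, 1.96386, 1.9359, 1.90014, 1.85674, 1.80585, 1.7477, 1.68251, 1.61054, 1.53209, 1.44747, 1.35702, 1.26111, 1.16011, 1.05445, 0.94454, 0.83083, 0.71377, 0.59384, 0.47152, 0.3473, 0.22168, 0.09516, -0.03173, -0.1585, -0.28463, -0.40961, -0.53295, -0.65414, -0.77269, -0.88813, -1.0, -1.10784, -1.21122, -1.30972, -1.40295, -1.49053, -1.57211, -1.64735, -1.71597, -1.77767, -1.83222, -1.87939, -1.91899, -1.95086, -1.97488, -1.99094, -1.99899].
λ_max=2, λ_min=-2*cos(pi/99); ϑ = −99·λ_min/(λ_max−λ_min) = 99*cos(pi/99)/(cos(pi/99) + 1).
≈ 49.487536 (to 6 d.p.).
Sandwich: α(G)=49 ≤ ϑ(G)=99*cos(pi/99)/(cos(pi/99) + 1) ≤ χ(Ḡ)=50 (both strict).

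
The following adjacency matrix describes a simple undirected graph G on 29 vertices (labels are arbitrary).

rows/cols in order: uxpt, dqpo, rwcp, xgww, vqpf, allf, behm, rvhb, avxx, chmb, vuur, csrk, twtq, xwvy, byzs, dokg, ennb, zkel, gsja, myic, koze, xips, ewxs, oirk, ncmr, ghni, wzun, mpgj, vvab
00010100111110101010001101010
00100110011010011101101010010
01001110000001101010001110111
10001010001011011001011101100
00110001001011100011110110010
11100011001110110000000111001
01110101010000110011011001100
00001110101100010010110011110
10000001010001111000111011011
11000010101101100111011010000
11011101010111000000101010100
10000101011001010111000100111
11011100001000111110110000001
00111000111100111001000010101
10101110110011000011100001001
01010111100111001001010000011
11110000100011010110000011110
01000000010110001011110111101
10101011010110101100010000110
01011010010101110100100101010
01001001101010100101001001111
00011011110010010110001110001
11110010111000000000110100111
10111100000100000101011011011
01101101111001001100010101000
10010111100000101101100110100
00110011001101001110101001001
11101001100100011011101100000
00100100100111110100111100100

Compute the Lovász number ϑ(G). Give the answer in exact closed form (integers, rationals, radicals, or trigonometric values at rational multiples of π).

Vertex vqpf has 14 neighbors: rwcp, xgww, rvhb, vuur, twtq, xwvy, byzs, gsja, myic, koze, xips, oirk, ncmr, mpgj.
deg(byzs) = 14; N(byzs) = {uxpt, rwcp, vqpf, allf, behm, avxx, chmb, twtq, xwvy, gsja, myic, koze, ghni, vvab}.
N(oirk) = {uxpt, rwcp, xgww, vqpf, allf, csrk, zkel, myic, xips, ewxs, ncmr, ghni, mpgj, vvab}, |N(oirk)| = 14.
deg(allf) = 14; N(allf) = {uxpt, dqpo, rwcp, behm, rvhb, vuur, csrk, twtq, byzs, dokg, oirk, ncmr, ghni, vvab}.
deg(v) = 14 for all v (|V|=29); Paley(29): SR with (k,λ,μ)=(14,6,7).
A has 3 distinct eigenvalues ≈ [14.0, 2.1926, -3.1926].
ϑ = −N·λ_min/(λ_max−λ_min) = −29·(-sqrt(29)/2 - 1/2)/(14−(-sqrt(29)/2 - 1/2)) = sqrt(29).
ϑ(G) ≈ 5.385165.

sqrt(29)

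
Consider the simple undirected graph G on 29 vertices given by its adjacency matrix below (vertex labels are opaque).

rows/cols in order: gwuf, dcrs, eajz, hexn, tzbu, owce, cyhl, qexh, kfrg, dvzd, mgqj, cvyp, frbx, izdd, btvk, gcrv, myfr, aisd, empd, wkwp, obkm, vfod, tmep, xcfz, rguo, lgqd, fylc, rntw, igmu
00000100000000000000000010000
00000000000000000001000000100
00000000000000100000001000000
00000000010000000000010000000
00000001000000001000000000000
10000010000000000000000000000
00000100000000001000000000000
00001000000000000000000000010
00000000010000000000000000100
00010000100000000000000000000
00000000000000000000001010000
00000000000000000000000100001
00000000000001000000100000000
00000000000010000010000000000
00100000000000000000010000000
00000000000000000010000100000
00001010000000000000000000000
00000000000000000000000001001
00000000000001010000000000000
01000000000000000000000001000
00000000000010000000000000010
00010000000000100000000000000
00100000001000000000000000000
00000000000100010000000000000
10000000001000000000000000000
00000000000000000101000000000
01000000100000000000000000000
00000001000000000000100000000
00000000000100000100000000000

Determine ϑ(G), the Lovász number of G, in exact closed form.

29*cos(pi/29)/(cos(pi/29) + 1)

N(cvyp) = {xcfz, igmu}, |N(cvyp)| = 2.
N(rguo) = {gwuf, mgqj}, |N(rguo)| = 2.
N(xcfz) = {cvyp, gcrv}, |N(xcfz)| = 2.
Vertex aisd has 2 neighbors: lgqd, igmu.
G on 29 vertices is 2-regular; this is C_{29}, the 29-cycle.
A has 15 distinct eigenvalues ≈ [2.0, 1.95324, 1.81515, 1.59219, 1.29477, 0.93682, 0.53506, 0.10828, -0.32356, -0.74028, -1.12237, -1.45199, -1.71371, -1.89531, -1.98828].
With N=29: ϑ(G) = 29·(-(-1)*2*cos(pi/29))/(2−(-2*cos(pi/29))) = 29*cos(pi/29)/(cos(pi/29) + 1).
Numerically 14.457375.
Sandwich: α(G)=14 ≤ ϑ(G)=29*cos(pi/29)/(cos(pi/29) + 1) ≤ χ(Ḡ)=15 (both strict).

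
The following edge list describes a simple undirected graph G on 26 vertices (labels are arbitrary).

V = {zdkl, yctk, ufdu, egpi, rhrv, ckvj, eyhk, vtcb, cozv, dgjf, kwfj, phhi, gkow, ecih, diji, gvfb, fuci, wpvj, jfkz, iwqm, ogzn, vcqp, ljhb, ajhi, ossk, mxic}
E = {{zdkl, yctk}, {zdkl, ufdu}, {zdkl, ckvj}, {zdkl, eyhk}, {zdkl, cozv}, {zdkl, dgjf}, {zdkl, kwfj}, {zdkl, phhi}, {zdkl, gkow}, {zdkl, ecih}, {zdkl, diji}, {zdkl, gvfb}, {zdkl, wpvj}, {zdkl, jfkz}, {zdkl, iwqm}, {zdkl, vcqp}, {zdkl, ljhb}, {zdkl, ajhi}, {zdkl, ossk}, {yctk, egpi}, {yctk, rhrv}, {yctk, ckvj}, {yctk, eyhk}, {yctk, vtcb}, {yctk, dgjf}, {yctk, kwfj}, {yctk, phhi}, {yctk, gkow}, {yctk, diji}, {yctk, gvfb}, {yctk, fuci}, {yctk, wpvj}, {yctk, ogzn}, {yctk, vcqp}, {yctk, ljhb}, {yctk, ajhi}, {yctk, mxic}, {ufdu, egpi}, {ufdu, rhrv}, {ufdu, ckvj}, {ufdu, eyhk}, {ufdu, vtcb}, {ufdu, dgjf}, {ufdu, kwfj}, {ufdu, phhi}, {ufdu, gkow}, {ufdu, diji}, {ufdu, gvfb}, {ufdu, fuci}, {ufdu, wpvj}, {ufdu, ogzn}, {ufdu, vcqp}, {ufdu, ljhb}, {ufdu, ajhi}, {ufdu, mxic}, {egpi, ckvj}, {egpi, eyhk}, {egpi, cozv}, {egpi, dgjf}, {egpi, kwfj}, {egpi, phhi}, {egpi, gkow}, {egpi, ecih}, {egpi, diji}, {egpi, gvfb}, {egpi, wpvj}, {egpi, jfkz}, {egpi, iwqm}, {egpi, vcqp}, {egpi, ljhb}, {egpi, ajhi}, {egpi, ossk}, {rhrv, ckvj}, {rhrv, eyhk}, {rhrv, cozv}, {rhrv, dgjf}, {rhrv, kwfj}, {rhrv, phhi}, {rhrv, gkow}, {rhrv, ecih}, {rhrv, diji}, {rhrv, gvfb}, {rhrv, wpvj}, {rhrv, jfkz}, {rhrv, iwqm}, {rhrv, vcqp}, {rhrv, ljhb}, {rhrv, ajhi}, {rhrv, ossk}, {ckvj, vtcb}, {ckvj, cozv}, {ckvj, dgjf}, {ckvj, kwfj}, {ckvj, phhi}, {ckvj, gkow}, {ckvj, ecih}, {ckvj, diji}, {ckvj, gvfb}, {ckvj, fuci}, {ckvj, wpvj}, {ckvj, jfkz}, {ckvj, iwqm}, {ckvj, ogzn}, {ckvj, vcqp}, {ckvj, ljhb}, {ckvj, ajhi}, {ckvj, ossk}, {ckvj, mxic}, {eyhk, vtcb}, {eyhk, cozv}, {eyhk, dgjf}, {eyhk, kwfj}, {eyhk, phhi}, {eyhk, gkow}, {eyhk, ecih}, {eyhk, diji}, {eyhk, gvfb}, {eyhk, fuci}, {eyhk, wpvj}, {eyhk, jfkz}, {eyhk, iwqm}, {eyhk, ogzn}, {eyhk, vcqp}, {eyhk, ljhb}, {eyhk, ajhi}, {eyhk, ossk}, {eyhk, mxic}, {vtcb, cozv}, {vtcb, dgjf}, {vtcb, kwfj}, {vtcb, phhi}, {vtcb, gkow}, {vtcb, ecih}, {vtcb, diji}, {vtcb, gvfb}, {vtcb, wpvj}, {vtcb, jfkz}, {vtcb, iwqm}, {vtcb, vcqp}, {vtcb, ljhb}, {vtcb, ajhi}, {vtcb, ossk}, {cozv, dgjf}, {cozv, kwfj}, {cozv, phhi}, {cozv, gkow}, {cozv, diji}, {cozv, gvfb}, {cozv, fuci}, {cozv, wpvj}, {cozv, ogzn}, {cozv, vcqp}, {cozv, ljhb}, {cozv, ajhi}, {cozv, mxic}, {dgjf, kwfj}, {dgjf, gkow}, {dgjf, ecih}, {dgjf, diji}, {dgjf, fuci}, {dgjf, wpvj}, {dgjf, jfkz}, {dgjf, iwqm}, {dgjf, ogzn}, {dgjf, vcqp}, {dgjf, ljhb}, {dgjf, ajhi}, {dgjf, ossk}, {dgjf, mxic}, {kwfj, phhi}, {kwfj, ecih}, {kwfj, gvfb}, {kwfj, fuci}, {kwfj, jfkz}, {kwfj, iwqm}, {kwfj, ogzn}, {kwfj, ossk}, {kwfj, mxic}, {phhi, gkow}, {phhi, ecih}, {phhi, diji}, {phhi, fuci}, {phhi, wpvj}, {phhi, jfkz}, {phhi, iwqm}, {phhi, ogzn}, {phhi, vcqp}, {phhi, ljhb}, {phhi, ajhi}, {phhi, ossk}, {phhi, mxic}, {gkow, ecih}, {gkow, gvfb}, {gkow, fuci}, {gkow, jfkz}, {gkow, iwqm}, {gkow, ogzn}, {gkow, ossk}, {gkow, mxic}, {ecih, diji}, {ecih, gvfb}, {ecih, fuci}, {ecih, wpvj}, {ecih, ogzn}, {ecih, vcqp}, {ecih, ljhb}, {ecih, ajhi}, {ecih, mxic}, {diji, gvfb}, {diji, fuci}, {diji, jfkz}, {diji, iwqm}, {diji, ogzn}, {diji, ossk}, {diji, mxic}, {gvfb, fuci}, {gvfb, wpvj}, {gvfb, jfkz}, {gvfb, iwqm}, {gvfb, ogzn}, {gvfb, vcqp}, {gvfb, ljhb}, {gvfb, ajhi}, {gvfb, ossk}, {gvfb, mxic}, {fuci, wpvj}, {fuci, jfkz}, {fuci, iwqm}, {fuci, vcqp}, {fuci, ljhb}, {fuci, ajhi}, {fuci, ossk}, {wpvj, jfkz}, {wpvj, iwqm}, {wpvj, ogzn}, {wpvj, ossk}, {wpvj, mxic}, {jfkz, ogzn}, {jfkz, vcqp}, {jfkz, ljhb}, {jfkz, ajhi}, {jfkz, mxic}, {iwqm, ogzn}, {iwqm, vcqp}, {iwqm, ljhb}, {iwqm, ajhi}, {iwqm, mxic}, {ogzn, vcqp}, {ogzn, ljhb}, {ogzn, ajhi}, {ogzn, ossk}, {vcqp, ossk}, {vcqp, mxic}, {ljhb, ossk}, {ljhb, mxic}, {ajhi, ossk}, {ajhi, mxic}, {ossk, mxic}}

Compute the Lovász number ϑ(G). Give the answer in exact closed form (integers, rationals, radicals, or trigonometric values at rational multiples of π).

deg(kwfj) = 19; N(kwfj) = {zdkl, yctk, ufdu, egpi, rhrv, ckvj, eyhk, vtcb, cozv, dgjf, phhi, ecih, gvfb, fuci, jfkz, iwqm, ogzn, ossk, mxic}.
deg(ogzn) = 19; N(ogzn) = {yctk, ufdu, ckvj, eyhk, cozv, dgjf, kwfj, phhi, gkow, ecih, diji, gvfb, wpvj, jfkz, iwqm, vcqp, ljhb, ajhi, ossk}.
deg(vtcb) = 19; N(vtcb) = {yctk, ufdu, ckvj, eyhk, cozv, dgjf, kwfj, phhi, gkow, ecih, diji, gvfb, wpvj, jfkz, iwqm, vcqp, ljhb, ajhi, ossk}.
deg(gkow) = 19; N(gkow) = {zdkl, yctk, ufdu, egpi, rhrv, ckvj, eyhk, vtcb, cozv, dgjf, phhi, ecih, gvfb, fuci, jfkz, iwqm, ogzn, ossk, mxic}.
5 parts of sizes [7, 7, 7, 3, 2]; α(G) = 7 = ϑ (perfect).
ϑ(G) ≈ 7.0000000.
Sandwich: α(G)=7 ≤ ϑ(G)=7 ≤ χ(Ḡ)=7 (collapsed).

7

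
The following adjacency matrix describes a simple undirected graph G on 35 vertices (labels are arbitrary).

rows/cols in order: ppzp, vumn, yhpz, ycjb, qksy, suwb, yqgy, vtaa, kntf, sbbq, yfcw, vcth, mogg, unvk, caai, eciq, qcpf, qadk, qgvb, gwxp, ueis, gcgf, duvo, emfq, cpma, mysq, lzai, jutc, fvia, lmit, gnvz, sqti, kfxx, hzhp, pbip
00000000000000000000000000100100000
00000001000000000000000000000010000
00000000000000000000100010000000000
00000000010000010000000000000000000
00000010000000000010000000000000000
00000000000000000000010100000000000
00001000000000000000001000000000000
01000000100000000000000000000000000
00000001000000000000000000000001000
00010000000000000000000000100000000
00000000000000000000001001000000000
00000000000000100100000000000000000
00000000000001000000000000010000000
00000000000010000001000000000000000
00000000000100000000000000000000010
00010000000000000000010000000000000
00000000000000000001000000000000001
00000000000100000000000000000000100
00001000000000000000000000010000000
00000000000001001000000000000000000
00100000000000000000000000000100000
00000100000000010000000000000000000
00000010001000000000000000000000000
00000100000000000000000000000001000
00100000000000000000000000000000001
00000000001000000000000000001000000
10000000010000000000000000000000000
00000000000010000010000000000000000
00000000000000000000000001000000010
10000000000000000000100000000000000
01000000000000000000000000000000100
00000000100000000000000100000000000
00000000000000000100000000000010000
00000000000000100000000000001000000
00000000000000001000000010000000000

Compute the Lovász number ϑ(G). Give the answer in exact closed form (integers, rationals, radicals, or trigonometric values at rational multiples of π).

35*cos(pi/35)/(cos(pi/35) + 1)

deg(gnvz) = 2; N(gnvz) = {vumn, kfxx}.
deg(gwxp) = 2; N(gwxp) = {unvk, qcpf}.
Vertex mogg has 2 neighbors: unvk, jutc.
deg(qadk) = 2; N(qadk) = {vcth, kfxx}.
Regular of degree 2 on 35 vertices: this is C_{35}, the 35-cycle.
spec(A) ≈ [2.0, 1.967859, 1.87247, 1.716898, 1.506143, 1.24698, 0.947737, 0.618034, 0.268467, -0.08973, -0.445042, -0.78605, -1.101794, -1.382125, -1.618034, -1.801938, -1.927926, -1.991949] (distinct, 6 d.p.).
λ_max=2, λ_min=-2*cos(pi/35); ϑ = −35·λ_min/(λ_max−λ_min) = 35*cos(pi/35)/(cos(pi/35) + 1).
Numerically 17.46470.
Check 17 ≤ 35*cos(pi/35)/(cos(pi/35) + 1) ≤ 18: both strict.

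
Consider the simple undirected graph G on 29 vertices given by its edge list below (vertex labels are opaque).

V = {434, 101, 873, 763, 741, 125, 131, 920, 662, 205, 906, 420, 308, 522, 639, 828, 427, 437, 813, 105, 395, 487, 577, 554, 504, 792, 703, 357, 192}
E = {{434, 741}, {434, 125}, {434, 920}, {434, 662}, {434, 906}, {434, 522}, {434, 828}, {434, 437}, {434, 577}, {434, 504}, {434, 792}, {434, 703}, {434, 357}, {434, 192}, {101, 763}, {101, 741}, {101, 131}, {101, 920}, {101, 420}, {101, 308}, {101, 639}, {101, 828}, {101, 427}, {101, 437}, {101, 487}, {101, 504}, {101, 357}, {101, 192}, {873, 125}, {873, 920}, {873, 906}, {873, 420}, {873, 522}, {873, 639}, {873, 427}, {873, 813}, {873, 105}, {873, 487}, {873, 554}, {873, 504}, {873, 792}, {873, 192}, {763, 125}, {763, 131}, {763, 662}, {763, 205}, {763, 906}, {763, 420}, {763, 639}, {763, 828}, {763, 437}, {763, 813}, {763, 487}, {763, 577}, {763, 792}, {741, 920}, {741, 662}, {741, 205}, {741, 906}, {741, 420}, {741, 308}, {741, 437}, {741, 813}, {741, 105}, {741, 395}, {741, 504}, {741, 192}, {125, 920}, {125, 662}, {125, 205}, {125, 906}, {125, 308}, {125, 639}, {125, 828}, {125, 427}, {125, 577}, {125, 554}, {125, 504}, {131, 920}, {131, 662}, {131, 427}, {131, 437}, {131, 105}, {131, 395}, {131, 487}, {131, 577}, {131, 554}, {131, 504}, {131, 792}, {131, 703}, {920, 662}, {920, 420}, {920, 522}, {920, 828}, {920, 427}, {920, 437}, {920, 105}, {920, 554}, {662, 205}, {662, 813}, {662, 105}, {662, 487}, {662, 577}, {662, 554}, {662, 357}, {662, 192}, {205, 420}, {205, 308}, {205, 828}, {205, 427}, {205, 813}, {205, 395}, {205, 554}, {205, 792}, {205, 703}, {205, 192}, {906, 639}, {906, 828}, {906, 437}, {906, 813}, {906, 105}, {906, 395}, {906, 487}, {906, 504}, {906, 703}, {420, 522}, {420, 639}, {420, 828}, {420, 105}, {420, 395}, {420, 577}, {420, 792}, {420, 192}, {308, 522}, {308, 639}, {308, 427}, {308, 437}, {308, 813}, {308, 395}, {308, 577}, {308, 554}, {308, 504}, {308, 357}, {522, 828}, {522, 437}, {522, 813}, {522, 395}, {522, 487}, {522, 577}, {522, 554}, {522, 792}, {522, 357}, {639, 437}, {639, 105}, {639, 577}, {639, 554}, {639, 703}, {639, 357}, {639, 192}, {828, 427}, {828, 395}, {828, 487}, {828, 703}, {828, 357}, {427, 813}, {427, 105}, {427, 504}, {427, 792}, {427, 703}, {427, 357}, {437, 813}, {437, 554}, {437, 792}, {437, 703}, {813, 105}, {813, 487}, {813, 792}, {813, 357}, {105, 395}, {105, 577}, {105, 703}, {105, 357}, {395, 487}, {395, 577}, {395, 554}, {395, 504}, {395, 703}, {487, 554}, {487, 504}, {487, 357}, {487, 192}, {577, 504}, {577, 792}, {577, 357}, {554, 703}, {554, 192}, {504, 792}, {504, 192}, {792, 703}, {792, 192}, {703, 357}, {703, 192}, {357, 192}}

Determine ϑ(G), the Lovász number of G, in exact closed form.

sqrt(29)

deg(395) = 14; N(395) = {741, 131, 205, 906, 420, 308, 522, 828, 105, 487, 577, 554, 504, 703}.
deg(522) = 14; N(522) = {434, 873, 920, 420, 308, 828, 437, 813, 395, 487, 577, 554, 792, 357}.
deg(434) = 14; N(434) = {741, 125, 920, 662, 906, 522, 828, 437, 577, 504, 792, 703, 357, 192}.
deg(741) = 14; N(741) = {434, 101, 920, 662, 205, 906, 420, 308, 437, 813, 105, 395, 504, 192}.
Every vertex has degree 14 (N=29); Paley(29): SR with (k,λ,μ)=(14,6,7).
The 3 distinct eigenvalues: [14.0, 2.1926, -3.1926].
Lovász: ϑ = −29(-sqrt(29)/2 - 1/2)/(14+-(-sqrt(29)/2 - 1/2)) = sqrt(29).
Numerically 5.385164807.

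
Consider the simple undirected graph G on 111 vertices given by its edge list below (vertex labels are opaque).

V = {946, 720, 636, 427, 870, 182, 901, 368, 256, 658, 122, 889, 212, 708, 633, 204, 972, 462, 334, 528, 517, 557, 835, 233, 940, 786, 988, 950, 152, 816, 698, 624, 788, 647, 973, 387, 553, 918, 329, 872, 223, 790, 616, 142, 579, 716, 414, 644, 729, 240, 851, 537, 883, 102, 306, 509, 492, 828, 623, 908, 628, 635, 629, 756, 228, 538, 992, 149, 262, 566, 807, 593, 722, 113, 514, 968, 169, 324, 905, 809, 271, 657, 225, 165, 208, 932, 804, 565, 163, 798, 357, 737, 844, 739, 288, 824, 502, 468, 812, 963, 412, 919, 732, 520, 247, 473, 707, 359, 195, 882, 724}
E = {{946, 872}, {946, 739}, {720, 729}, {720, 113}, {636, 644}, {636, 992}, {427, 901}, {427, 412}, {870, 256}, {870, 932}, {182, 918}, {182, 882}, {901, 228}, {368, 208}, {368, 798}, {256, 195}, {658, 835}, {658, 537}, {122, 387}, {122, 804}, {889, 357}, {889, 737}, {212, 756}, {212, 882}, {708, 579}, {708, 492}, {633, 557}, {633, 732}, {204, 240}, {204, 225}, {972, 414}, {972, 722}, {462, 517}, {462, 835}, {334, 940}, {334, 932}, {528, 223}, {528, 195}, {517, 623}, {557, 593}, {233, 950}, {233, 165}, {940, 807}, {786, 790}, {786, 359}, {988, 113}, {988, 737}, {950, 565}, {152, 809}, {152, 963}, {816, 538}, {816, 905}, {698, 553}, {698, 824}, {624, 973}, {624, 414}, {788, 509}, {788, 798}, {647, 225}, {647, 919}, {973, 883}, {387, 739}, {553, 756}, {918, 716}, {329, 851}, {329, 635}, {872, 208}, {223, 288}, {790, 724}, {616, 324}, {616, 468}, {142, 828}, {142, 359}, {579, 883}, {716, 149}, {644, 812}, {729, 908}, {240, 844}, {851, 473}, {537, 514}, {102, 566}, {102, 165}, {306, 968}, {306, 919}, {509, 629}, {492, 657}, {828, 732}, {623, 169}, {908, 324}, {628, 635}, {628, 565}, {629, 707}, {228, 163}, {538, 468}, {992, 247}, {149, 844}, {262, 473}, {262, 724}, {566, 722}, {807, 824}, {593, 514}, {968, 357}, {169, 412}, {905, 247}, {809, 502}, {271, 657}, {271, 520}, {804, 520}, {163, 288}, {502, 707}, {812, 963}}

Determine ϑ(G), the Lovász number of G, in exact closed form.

N(163) = {228, 288}, |N(163)| = 2.
deg(851) = 2; N(851) = {329, 473}.
Vertex 722 has 2 neighbors: 972, 566.
Vertex 225 has 2 neighbors: 204, 647.
Regular of degree 2 on 111 vertices: a single 111-cycle (edge-transitive).
Distinct eigenvalues (to 5 d.p.): [2.0, 1.9968, 1.9872, 1.97123, 1.94895, 1.92043, 1.88575, 1.84504, 1.79841, 1.74603, 1.68805, 1.62466, 1.55607, 1.4825, 1.40417, 1.32135, 1.23429, 1.14329, 1.04861, 0.95058, 0.84951, 0.74571, 0.63953, 0.53129, 0.42136, 0.31007, 0.19779, 0.08488, -0.0283, -0.1414, -0.25404, -0.36586, -0.47652, -0.58565, -0.6929, -0.79793, -0.90041, -1.0, -1.09639, -1.18927, -1.27833, -1.36331, -1.44391, -1.51989, -1.591, -1.65702, -1.71773, -1.77293, -1.82246, -1.86614, -1.90385, -1.93547, -1.96088, -1.98001, -1.99279, -1.9992].
ϑ = −N·λ_min/(λ_max−λ_min) = −111·(-2*cos(pi/111))/(2−(-2*cos(pi/111))) = 111*cos(pi/111)/(cos(pi/111) + 1).
Numerically 55.488884.
α=55, χ(Ḡ)=56; ϑ=111*cos(pi/111)/(cos(pi/111) + 1) lies between (both strict).

111*cos(pi/111)/(cos(pi/111) + 1)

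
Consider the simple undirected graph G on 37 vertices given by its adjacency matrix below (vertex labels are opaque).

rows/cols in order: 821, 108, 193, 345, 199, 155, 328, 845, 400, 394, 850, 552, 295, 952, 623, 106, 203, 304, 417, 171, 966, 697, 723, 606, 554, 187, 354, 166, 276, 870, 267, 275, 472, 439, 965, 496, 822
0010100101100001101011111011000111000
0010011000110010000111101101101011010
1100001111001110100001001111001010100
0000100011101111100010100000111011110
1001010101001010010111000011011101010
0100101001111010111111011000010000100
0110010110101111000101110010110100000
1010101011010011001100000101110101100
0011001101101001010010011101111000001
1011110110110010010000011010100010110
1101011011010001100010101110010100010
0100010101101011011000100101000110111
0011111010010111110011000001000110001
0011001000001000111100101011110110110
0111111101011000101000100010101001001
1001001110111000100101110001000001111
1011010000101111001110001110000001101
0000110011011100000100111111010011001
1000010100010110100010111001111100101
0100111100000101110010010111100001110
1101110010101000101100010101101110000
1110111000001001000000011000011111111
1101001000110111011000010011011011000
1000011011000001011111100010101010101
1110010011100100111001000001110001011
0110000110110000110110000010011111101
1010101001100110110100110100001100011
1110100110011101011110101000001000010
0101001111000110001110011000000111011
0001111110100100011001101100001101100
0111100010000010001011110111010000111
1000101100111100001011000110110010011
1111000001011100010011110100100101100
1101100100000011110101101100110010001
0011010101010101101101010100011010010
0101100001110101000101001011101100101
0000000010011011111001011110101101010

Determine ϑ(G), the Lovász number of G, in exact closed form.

deg(821) = 18; N(821) = {193, 199, 845, 394, 850, 106, 203, 417, 966, 697, 723, 606, 554, 354, 166, 275, 472, 439}.
Vertex 966 has 18 neighbors: 821, 108, 345, 199, 155, 400, 850, 295, 203, 417, 171, 606, 187, 166, 276, 267, 275, 472.
N(267) = {108, 193, 345, 199, 400, 623, 417, 966, 697, 723, 606, 187, 354, 166, 870, 965, 496, 822}, |N(267)| = 18.
N(496) = {108, 345, 199, 394, 850, 552, 952, 106, 171, 697, 554, 354, 166, 276, 267, 275, 965, 822}, |N(496)| = 18.
Every vertex has degree 18 (N=37); strongly regular (37,18,8,9).
spec(A) ≈ [18.0, 2.54138, -3.54138] (distinct, 5 d.p.).
With N=37: ϑ(G) = 37·(-(-sqrt(37)/2 - 1/2))/(18−(-sqrt(37)/2 - 1/2)) = sqrt(37).
= 6.082762530… (decimal).

sqrt(37)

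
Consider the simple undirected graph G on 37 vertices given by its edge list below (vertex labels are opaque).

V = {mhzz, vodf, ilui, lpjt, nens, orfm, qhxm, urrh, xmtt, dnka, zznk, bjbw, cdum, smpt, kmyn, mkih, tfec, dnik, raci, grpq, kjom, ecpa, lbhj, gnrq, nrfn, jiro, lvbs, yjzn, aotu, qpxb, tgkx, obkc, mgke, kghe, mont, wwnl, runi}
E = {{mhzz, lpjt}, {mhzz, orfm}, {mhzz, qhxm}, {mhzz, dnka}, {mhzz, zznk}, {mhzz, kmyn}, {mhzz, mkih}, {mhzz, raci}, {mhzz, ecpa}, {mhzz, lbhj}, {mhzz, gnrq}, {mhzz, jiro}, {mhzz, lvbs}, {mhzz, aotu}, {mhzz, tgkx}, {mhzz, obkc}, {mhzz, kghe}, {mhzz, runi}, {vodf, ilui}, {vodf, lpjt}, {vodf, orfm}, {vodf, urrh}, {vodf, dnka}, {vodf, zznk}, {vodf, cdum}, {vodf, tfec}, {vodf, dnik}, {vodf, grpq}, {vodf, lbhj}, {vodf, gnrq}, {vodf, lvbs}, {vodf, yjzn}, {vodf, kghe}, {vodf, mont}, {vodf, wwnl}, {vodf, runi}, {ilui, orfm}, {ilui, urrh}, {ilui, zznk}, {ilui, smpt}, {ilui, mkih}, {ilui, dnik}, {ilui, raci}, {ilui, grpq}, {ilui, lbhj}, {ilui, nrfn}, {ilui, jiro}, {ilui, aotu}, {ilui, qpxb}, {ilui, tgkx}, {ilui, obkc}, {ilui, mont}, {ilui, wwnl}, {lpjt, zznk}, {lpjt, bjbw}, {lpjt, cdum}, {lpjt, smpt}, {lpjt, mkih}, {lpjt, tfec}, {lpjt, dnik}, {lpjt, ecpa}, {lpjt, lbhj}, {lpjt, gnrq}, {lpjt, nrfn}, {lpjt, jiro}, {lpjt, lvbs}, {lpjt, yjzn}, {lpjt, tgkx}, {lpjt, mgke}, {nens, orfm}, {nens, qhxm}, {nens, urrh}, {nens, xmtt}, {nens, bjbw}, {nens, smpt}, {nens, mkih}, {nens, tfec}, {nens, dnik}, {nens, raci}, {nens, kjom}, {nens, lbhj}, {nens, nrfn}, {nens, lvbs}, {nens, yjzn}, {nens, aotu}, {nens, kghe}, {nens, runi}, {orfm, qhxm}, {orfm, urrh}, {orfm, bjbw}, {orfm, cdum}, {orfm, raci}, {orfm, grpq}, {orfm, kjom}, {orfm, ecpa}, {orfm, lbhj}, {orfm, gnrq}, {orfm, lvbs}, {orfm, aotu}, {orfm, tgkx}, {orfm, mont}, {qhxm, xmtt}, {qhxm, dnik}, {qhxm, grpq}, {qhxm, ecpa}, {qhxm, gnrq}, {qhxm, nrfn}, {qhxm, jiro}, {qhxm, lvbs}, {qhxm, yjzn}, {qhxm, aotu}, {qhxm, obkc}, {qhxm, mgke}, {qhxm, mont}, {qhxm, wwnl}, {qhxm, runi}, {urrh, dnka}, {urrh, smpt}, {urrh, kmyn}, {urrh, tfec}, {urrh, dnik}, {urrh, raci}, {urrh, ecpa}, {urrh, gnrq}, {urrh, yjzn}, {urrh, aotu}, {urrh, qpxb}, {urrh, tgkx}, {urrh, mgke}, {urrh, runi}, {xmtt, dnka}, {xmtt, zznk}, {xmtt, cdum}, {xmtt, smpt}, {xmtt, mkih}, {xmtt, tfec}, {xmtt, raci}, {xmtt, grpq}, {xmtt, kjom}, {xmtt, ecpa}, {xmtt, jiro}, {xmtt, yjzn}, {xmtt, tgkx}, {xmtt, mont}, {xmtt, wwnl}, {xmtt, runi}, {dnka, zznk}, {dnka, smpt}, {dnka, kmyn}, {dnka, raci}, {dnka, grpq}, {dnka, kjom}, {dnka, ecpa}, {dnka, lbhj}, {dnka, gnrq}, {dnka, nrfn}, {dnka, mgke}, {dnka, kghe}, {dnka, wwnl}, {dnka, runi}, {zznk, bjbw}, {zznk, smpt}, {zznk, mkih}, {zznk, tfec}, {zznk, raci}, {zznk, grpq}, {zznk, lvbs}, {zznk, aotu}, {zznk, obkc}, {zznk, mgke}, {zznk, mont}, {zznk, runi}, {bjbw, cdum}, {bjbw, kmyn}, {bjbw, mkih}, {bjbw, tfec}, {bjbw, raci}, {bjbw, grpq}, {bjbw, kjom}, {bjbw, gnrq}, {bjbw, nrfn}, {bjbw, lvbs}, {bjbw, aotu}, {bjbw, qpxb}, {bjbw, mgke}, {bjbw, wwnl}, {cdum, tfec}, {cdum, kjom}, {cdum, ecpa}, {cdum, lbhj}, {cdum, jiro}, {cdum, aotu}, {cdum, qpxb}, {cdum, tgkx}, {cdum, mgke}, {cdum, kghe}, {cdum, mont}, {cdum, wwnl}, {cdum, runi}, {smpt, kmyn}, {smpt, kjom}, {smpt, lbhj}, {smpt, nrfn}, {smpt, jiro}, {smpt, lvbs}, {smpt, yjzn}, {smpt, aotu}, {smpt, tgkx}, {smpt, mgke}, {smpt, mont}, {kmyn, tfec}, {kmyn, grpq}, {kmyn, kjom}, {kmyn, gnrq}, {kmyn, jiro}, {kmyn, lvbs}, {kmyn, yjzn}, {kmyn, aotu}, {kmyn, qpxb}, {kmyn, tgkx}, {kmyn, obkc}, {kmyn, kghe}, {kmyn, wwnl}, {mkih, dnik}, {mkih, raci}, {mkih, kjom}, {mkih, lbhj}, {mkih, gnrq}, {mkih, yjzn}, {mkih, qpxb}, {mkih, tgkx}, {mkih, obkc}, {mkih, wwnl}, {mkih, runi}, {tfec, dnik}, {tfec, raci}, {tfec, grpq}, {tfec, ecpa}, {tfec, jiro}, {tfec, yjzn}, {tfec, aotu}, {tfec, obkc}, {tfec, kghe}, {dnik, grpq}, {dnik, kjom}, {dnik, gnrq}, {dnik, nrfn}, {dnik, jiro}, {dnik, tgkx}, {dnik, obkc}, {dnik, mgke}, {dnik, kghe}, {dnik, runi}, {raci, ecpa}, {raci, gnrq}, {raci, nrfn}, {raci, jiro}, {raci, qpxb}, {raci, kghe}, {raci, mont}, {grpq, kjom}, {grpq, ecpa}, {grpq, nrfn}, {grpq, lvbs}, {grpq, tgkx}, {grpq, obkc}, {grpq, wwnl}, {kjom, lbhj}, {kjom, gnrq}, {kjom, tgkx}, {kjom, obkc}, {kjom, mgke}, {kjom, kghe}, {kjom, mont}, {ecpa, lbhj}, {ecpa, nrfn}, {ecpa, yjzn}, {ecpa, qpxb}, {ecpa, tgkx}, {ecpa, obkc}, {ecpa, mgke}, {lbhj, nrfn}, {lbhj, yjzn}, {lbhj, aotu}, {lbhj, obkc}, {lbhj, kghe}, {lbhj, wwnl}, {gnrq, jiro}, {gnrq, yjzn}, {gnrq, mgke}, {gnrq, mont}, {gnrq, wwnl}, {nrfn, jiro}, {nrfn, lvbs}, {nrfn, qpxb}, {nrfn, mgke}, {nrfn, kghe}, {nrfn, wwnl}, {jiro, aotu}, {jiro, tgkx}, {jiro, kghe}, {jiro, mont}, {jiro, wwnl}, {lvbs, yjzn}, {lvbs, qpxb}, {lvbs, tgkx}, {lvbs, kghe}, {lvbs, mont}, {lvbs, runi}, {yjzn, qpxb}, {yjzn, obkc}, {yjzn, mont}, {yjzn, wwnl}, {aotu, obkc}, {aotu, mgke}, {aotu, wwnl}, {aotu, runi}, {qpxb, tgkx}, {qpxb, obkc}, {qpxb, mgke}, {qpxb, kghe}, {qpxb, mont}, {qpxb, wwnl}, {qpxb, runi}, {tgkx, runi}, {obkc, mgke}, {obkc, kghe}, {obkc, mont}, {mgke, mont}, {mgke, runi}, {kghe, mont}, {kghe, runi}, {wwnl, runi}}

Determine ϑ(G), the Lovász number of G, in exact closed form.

N(bjbw) = {lpjt, nens, orfm, zznk, cdum, kmyn, mkih, tfec, raci, grpq, kjom, gnrq, nrfn, lvbs, aotu, qpxb, mgke, wwnl}, |N(bjbw)| = 18.
deg(orfm) = 18; N(orfm) = {mhzz, vodf, ilui, nens, qhxm, urrh, bjbw, cdum, raci, grpq, kjom, ecpa, lbhj, gnrq, lvbs, aotu, tgkx, mont}.
N(mhzz) = {lpjt, orfm, qhxm, dnka, zznk, kmyn, mkih, raci, ecpa, lbhj, gnrq, jiro, lvbs, aotu, tgkx, obkc, kghe, runi}, |N(mhzz)| = 18.
Vertex lbhj has 18 neighbors: mhzz, vodf, ilui, lpjt, nens, orfm, dnka, cdum, smpt, mkih, kjom, ecpa, nrfn, yjzn, aotu, obkc, kghe, wwnl.
Regular of degree 18 on 37 vertices: SR(37,18,8,9) — a Paley graph.
A has 3 distinct eigenvalues ≈ [18.0, 2.541, -3.541].
Lovász (edge-transitive): ϑ = −37·(-sqrt(37)/2 - 1/2)/((18)−(-sqrt(37)/2 - 1/2)) = sqrt(37).
ϑ(G) ≈ 6.0827625.

sqrt(37)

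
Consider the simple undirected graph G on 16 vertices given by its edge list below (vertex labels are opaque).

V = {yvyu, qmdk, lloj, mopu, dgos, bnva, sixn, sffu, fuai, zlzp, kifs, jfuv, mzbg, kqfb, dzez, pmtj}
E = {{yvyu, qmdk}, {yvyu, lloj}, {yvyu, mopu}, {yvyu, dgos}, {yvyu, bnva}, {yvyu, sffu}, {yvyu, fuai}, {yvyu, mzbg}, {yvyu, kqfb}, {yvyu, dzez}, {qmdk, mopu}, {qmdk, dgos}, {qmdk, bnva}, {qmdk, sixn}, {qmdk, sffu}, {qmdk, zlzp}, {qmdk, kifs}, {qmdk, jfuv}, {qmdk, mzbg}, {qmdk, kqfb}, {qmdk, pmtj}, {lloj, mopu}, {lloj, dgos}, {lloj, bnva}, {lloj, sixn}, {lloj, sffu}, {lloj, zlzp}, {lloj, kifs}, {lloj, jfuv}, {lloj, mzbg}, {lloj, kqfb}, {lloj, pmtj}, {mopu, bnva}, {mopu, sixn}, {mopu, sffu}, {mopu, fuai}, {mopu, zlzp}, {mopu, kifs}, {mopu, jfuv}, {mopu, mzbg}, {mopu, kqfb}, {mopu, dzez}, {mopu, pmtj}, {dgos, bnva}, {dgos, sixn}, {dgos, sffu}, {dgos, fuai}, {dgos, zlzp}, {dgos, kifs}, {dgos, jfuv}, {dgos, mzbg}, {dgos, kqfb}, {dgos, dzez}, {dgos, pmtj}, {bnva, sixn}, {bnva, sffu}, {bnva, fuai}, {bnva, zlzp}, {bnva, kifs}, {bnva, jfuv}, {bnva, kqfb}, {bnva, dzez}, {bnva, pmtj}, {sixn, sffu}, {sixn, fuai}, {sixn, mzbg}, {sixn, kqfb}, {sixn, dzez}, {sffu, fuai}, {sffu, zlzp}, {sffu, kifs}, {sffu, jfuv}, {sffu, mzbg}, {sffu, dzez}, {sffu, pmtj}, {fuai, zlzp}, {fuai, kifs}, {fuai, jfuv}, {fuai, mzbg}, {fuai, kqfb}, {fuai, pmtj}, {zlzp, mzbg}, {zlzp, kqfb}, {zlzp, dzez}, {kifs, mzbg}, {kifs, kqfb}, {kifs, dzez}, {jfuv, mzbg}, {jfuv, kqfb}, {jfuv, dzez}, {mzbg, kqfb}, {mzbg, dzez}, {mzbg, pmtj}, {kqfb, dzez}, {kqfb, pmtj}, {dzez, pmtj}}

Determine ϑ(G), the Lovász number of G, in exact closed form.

6

Vertex sffu has 14 neighbors: yvyu, qmdk, lloj, mopu, dgos, bnva, sixn, fuai, zlzp, kifs, jfuv, mzbg, dzez, pmtj.
Vertex mzbg has 14 neighbors: yvyu, qmdk, lloj, mopu, dgos, sixn, sffu, fuai, zlzp, kifs, jfuv, kqfb, dzez, pmtj.
N(zlzp) = {qmdk, lloj, mopu, dgos, bnva, sffu, fuai, mzbg, kqfb, dzez}, |N(zlzp)| = 10.
deg(qmdk) = 12; N(qmdk) = {yvyu, mopu, dgos, bnva, sixn, sffu, zlzp, kifs, jfuv, mzbg, kqfb, pmtj}.
Complete 5-partite, parts [6, 4, 2, 2, 2]: perfect, ϑ = α = 6.
Numerically 6.000000000.
Sandwich: α(G)=6 ≤ ϑ(G)=6 ≤ χ(Ḡ)=6 (collapsed).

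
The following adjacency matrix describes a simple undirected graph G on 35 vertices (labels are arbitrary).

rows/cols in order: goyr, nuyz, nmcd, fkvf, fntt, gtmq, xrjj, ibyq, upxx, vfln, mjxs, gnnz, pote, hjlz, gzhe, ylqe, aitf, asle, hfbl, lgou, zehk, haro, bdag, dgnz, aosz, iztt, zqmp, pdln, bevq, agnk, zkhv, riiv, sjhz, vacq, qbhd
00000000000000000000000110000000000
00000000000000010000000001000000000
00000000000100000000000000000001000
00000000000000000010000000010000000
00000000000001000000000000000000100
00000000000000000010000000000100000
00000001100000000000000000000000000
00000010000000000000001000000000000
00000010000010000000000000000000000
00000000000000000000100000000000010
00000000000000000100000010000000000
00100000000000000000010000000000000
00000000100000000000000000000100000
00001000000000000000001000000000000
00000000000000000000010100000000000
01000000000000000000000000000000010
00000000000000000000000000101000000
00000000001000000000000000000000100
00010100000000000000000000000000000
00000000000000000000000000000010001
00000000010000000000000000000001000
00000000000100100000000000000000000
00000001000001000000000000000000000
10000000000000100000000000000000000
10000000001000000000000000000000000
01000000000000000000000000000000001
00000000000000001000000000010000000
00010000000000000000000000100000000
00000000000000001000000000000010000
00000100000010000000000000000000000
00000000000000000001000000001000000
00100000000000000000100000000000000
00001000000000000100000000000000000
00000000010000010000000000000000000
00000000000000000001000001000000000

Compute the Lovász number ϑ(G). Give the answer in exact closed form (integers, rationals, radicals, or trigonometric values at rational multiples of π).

35*cos(pi/35)/(cos(pi/35) + 1)

Vertex ibyq has 2 neighbors: xrjj, bdag.
Vertex riiv has 2 neighbors: nmcd, zehk.
deg(pdln) = 2; N(pdln) = {fkvf, zqmp}.
deg(mjxs) = 2; N(mjxs) = {asle, aosz}.
35-vertex 2-regular graph: this is C_{35}, the 35-cycle.
The 18 distinct eigenvalues: [2.0, 1.968, 1.872, 1.717, 1.506, 1.247, 0.948, 0.618, 0.268, -0.09, -0.445, -0.786, -1.102, -1.382, -1.618, -1.802, -1.928, -1.992].
λ_max=2, λ_min=-2*cos(pi/35); ϑ = −35·λ_min/(λ_max−λ_min) = 35*cos(pi/35)/(cos(pi/35) + 1).
Numerically 17.464704.
Lovász sandwich 17 ≤ 35*cos(pi/35)/(cos(pi/35) + 1) ≤ 18: both strict.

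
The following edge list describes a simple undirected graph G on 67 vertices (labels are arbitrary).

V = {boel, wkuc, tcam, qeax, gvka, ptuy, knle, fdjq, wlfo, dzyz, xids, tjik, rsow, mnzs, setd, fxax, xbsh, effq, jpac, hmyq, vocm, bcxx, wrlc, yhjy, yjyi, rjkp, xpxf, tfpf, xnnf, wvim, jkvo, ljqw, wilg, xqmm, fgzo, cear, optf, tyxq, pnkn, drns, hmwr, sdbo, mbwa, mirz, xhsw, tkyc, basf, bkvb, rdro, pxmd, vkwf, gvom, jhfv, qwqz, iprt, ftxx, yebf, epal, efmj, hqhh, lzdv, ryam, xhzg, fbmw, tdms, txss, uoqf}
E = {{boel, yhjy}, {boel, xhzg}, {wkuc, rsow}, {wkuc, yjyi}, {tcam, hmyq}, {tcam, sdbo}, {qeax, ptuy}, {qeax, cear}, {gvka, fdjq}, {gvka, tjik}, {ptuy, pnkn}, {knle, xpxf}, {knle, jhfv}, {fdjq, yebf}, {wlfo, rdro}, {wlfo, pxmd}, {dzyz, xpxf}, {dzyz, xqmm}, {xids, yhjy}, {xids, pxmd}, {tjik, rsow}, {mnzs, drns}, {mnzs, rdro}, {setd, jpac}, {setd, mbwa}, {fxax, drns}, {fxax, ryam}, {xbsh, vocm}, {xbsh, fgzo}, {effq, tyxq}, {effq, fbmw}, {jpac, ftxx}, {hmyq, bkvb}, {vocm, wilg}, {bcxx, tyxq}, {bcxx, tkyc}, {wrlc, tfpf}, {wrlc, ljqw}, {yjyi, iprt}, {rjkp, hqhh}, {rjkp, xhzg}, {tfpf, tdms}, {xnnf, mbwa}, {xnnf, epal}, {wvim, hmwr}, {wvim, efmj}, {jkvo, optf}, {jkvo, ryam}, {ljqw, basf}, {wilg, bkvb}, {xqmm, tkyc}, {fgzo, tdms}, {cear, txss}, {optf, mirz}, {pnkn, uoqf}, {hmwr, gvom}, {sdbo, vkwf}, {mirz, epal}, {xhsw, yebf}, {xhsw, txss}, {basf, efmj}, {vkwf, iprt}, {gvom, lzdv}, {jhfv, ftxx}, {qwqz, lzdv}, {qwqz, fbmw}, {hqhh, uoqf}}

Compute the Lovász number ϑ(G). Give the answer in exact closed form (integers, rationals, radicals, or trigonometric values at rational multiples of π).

67*cos(pi/67)/(cos(pi/67) + 1)

Vertex bkvb has 2 neighbors: hmyq, wilg.
deg(tjik) = 2; N(tjik) = {gvka, rsow}.
N(jpac) = {setd, ftxx}, |N(jpac)| = 2.
Vertex drns has 2 neighbors: mnzs, fxax.
Regular of degree 2 on 67 vertices: a single 67-cycle (edge-transitive).
Distinct eigenvalues (to 4 d.p.): [2.0, 1.9912, 1.9649, 1.9214, 1.8609, 1.7841, 1.6917, 1.5843, 1.4631, 1.3289, 1.1831, 1.0269, 0.8617, 0.6889, 0.5101, 0.3268, 0.1406, -0.0469, -0.2339, -0.4189, -0.6002, -0.7762, -0.9454, -1.1063, -1.2574, -1.3975, -1.5254, -1.6398, -1.7398, -1.8245, -1.8932, -1.9453, -1.9802, -1.9978].
−67·(-2*cos(pi/67)) / ((2)−(-2*cos(pi/67))) = 67*cos(pi/67)/(cos(pi/67) + 1) = ϑ(G).
ϑ(G) ≈ 33.4816.
33 ≤ 67*cos(pi/67)/(cos(pi/67) + 1) ≤ 34: both strict.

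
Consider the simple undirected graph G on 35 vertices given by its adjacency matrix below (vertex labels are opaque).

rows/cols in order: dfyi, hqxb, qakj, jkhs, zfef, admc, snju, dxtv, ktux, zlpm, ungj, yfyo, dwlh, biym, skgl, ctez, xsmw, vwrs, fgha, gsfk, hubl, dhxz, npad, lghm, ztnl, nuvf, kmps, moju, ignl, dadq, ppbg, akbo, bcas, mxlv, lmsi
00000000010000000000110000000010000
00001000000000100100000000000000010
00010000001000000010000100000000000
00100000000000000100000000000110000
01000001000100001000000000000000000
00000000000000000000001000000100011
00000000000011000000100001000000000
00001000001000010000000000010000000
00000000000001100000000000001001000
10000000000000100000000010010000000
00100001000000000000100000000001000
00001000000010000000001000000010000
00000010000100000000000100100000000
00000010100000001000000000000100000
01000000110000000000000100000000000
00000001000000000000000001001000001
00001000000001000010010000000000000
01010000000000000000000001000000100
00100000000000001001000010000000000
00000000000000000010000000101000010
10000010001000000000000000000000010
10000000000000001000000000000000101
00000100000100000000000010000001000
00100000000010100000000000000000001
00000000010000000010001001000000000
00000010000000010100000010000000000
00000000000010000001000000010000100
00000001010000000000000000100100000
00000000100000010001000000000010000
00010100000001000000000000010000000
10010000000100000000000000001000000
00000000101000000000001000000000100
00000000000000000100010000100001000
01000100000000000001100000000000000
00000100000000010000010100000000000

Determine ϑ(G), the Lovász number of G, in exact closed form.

15

deg(yfyo) = 4; N(yfyo) = {zfef, dwlh, npad, ppbg}.
Vertex biym has 4 neighbors: snju, ktux, xsmw, dadq.
N(ignl) = {ktux, ctez, gsfk, ppbg}, |N(ignl)| = 4.
Vertex zlpm has 4 neighbors: dfyi, skgl, ztnl, moju.
G on 35 vertices is 4-regular; Kneser K(7,3) on C(7,3)=35 vertices.
Distinct eigenvalues (to 5 d.p.): [4.0, 2.0, -1.0, -3.0].
Lovász (edge-transitive): ϑ = −35·(-3)/((4)−(-3)) = 15.
Numerically 15.00000000.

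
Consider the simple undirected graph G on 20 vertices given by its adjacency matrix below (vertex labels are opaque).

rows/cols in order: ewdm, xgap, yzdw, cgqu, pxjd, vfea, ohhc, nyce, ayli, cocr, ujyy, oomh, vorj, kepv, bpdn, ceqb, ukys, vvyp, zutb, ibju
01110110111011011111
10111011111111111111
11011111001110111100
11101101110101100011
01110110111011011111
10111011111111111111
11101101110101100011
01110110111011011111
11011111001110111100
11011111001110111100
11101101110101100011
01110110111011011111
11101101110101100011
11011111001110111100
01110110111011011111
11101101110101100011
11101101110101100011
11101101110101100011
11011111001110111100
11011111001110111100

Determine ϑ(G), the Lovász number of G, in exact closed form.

N(pxjd) = {xgap, yzdw, cgqu, vfea, ohhc, ayli, cocr, ujyy, vorj, kepv, ceqb, ukys, vvyp, zutb, ibju}, |N(pxjd)| = 15.
Vertex vorj has 13 neighbors: ewdm, xgap, yzdw, pxjd, vfea, nyce, ayli, cocr, oomh, kepv, bpdn, zutb, ibju.
Vertex ayli has 14 neighbors: ewdm, xgap, cgqu, pxjd, vfea, ohhc, nyce, ujyy, oomh, vorj, bpdn, ceqb, ukys, vvyp.
Vertex ewdm has 15 neighbors: xgap, yzdw, cgqu, vfea, ohhc, ayli, cocr, ujyy, vorj, kepv, ceqb, ukys, vvyp, zutb, ibju.
4 parts of sizes [7, 6, 5, 2]; α(G) = 7 = ϑ (perfect).
≈ 7.0000 (to 4 d.p.).
α=7, χ(Ḡ)=7; ϑ=7 lies between (collapsed).

7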